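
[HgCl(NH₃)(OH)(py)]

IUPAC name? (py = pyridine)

amminechlorohydroxo(pyridine)mercury(II)

There is no counter-ion, so the complex is neutral overall.
Ligand charges: 1×chloro (-1 each), 1×pyridine (neutral), 1×hydroxo (-1 each), 1×ammine (neutral); total -2. So Hg + (-2) = 0, giving Hg = +2.
Ligands are named alphabetically: ammine before chloro before hydroxo before pyridine.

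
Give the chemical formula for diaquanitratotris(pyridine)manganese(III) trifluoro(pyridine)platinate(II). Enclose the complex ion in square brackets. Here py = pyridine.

[Mn(H2O)2(NO3)(py)3][PtF3(py)]2

Cation [Mn…]: ligand charges -1, Mn(III) ⇒ ion charge 2+.
Anion [Pt…]: ligand charges -3, Pt(II) ⇒ ion charge 1−.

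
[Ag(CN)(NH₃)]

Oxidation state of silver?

No counter-ion: the bracketed complex is neutral.
Ligand charges: 1×CN = -1; 1×NH3 neutral; sum -1.
Ag + (-1) = 0 ⇒ Ag is +1.

+1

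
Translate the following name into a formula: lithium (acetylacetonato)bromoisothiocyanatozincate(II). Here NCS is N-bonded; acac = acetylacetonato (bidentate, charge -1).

Ligands: 1 isothiocyanato (NCS, -1), 1 acetylacetonato (acac, -1), 1 bromo (Br, -1). Ligand charge sum = -3.
Charge balance with lithium (+1) requires 1 complex ion per 1 lithium.

Li[Zn(acac)Br(NCS)]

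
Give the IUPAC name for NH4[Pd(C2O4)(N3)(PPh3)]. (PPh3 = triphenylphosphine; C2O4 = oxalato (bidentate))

ammonium azidooxalato(triphenylphosphine)palladate(II)

The 1 ammonium counter-ion carries a total charge of +1, so each complex ion is 1−.
Ligand charges: 1×triphenylphosphine (neutral), 1×oxalato (-2 each), 1×azido (-1 each); total -3. So Pd + (-3) = 1−, giving Pd = +2.
Ligands are named alphabetically: azido before oxalato before triphenylphosphine.
The complex ion is anionic, so palladium takes the -ate form palladate(II).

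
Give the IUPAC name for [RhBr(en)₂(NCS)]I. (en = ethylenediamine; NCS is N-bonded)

bromobis(ethylenediamine)isothiocyanatorhodium(III) iodide

The 1 iodide counter-ion carries a total charge of -1, so each complex ion is 1+.
Ligand charges: 2×ethylenediamine (neutral), 1×bromo (-1 each), 1×isothiocyanato (-1 each); total -2. So Rh + (-2) = 1+, giving Rh = +3.
Ligands are named alphabetically: bromo before ethylenediamine before isothiocyanato.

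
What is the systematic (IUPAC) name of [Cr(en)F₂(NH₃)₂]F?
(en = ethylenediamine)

diammine(ethylenediamine)difluorochromium(III) fluoride

The 1 fluoride counter-ion carries a total charge of -1, so each complex ion is 1+.
Ligand charges: 2×ammine (neutral), 1×ethylenediamine (neutral), 2×fluoro (-1 each); total -2. So Cr + (-2) = 1+, giving Cr = +3.
Ligands are named alphabetically: ammine before ethylenediamine before fluoro.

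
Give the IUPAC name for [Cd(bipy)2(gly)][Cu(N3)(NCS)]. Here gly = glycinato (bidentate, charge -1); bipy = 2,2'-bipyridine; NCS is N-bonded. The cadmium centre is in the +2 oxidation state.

bis(2,2'-bipyridine)(glycinato)cadmium(II) azidoisothiocyanatocuprate(I)

Both ions are complex: the cation is named first with the plain metal name, the anion second with the -ate form; each ion's ligands are alphabetised independently.
Cd is given as +2; the cation's ligand charges sum to -1, so the complex cation is 1+.
A 1:1 salt means the anion carries the equal and opposite charge, 1−.
Anion: ligand charges sum to -2; for the ion to be 1−, Cu = +1.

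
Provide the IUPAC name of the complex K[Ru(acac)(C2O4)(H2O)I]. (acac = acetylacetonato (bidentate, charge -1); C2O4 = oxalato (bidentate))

potassium (acetylacetonato)aquaiodooxalatoruthenate(III)

The 1 potassium counter-ion carries a total charge of +1, so each complex ion is 1−.
Ligand charges: 1×aqua (neutral), 1×iodo (-1 each), 1×acetylacetonato (-1 each), 1×oxalato (-2 each); total -4. So Ru + (-4) = 1−, giving Ru = +3.
The complex ion is anionic, so ruthenium takes the -ate form ruthenate(III).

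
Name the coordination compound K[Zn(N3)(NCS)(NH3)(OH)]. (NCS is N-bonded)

The 1 potassium counter-ion carries a total charge of +1, so each complex ion is 1−.
Ligand charges: 1×isothiocyanato (-1 each), 1×ammine (neutral), 1×azido (-1 each), 1×hydroxo (-1 each); total -3. So Zn + (-3) = 1−, giving Zn = +2.
Ligands are named alphabetically: ammine before azido before hydroxo before isothiocyanato.
The complex ion is anionic, so zinc takes the -ate form zincate(II).

potassium ammineazidohydroxoisothiocyanatozincate(II)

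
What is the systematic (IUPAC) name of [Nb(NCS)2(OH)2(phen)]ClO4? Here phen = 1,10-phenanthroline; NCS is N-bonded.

dihydroxodiisothiocyanato(1,10-phenanthroline)niobium(V) perchlorate

The 1 perchlorate counter-ion carries a total charge of -1, so each complex ion is 1+.
Ligand charges: 2×hydroxo (-1 each), 1×1,10-phenanthroline (neutral), 2×isothiocyanato (-1 each); total -4. So Nb + (-4) = 1+, giving Nb = +5.
Ligands are named alphabetically: hydroxo before isothiocyanato before phenanthroline.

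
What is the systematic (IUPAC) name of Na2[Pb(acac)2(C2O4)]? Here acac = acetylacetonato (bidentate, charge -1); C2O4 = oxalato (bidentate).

sodium bis(acetylacetonato)oxalatoplumbate(II)

The 2 sodium counter-ions carry a total charge of +2, so each complex ion is 2−.
Ligand charges: 2×acetylacetonato (-1 each), 1×oxalato (-2 each); total -4. So Pb + (-4) = 2−, giving Pb = +2.
Ligands are named alphabetically: acetylacetonato before oxalato.
The complex ion is anionic, so lead takes the -ate form plumbate(II).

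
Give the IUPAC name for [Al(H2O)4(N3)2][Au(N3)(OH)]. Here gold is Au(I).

tetraaquadiazidoaluminium(III) azidohydroxoaurate(I)

Both ions are complex: the cation is named first with the plain metal name, the anion second with the -ate form; each ion's ligands are alphabetised independently.
Au is given as +1; the anion's ligand charges sum to -2, so the complex anion is 1−.
A 1:1 salt means the cation carries the equal and opposite charge, 1+.
Cation: ligand charges sum to -2; for the ion to be 1+, Al = +3.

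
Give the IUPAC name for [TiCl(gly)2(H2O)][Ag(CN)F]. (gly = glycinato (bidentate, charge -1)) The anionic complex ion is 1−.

aquachlorobis(glycinato)titanium(IV) cyanofluoroargentate(I)

Both ions are complex: the cation is named first with the plain metal name, the anion second with the -ate form; each ion's ligands are alphabetised independently.
The complex anion is given as 1−; its ligand charges sum to -2, so Ag = +1.
A 1:1 salt means the cation carries the equal and opposite charge, 1+.
Cation: ligand charges sum to -3; for the ion to be 1+, Ti = +4.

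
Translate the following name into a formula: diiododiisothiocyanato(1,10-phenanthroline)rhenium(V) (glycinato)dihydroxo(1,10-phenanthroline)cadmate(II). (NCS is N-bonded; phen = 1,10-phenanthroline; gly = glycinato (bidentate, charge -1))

Cation [Re…]: ligand charges -4, Re(V) ⇒ ion charge 1+.
Anion [Cd…]: ligand charges -3, Cd(II) ⇒ ion charge 1−.
One 1+ cation balances one 1− anion.

[ReI2(NCS)2(phen)][Cd(gly)(OH)2(phen)]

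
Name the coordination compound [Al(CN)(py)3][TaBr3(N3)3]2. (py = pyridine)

Both ions are complex: the cation is named first with the plain metal name, the anion second with the -ate form; each ion's ligands are alphabetised independently.
Aluminium is always +3 in its complexes; the cation's ligand charges sum to -1, so the complex cation is 2+.
With 2 anions per cation, each anion must be 2/2 = 1−.
Anion: ligand charges sum to -6; for the ion to be 1−, Ta = +5.

cyanotris(pyridine)aluminium(III) triazidotribromotantalate(V)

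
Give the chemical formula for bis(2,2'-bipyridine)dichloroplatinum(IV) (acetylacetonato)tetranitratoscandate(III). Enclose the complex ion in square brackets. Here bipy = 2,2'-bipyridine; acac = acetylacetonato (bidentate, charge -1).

Cation [Pt…]: ligand charges -2, Pt(IV) ⇒ ion charge 2+.
Anion [Sc…]: ligand charges -5, Sc(III) ⇒ ion charge 2−.
One 2+ cation balances one 2− anion.

[Pt(bipy)2Cl2][Sc(acac)(NO3)4]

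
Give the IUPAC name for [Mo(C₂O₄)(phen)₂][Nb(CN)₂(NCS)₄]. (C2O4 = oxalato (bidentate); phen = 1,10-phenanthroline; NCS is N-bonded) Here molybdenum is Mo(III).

Both ions are complex: the cation is named first with the plain metal name, the anion second with the -ate form; each ion's ligands are alphabetised independently.
Mo is given as +3; the cation's ligand charges sum to -2, so the complex cation is 1+.
A 1:1 salt means the anion carries the equal and opposite charge, 1−.
Anion: ligand charges sum to -6; for the ion to be 1−, Nb = +5.

oxalatobis(1,10-phenanthroline)molybdenum(III) dicyanotetraisothiocyanatoniobate(V)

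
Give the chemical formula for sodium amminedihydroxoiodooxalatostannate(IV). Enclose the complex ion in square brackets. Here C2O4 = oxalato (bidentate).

Na[Sn(C2O4)I(NH3)(OH)2]

Ligands: 1 oxalato (C2O4, -2), 1 ammine (NH3, neutral), 1 iodo (I, -1), 2 hydroxo (OH, -1). Ligand charge sum = -5.
Charge balance with sodium (+1) requires 1 complex ion per 1 sodium.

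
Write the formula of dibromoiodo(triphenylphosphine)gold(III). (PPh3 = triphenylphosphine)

[AuBr2I(PPh3)]

Ligands: 1 iodo (I, -1), 2 bromo (Br, -1), 1 triphenylphosphine (PPh3, neutral). Ligand charge sum = -3.
With Au in oxidation state +3, the complex ion is [Au...].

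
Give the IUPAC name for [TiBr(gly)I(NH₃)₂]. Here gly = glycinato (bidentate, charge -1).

diamminebromo(glycinato)iodotitanium(III)

There is no counter-ion, so the complex is neutral overall.
Ligand charges: 1×bromo (-1 each), 1×iodo (-1 each), 1×glycinato (-1 each), 2×ammine (neutral); total -3. So Ti + (-3) = 0, giving Ti = +3.
Ligands are named alphabetically: ammine before bromo before glycinato before iodo.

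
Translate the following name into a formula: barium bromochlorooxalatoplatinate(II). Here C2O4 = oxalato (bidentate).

Ligands: 1 oxalato (C2O4, -2), 1 chloro (Cl, -1), 1 bromo (Br, -1). Ligand charge sum = -4.
With Pt in oxidation state +2, the complex ion is [Pt...]^2−.
Charge balance with barium (+2) requires 1 complex ion per 1 barium.

Ba[PtBr(C2O4)Cl]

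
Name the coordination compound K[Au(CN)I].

The 1 potassium counter-ion carries a total charge of +1, so each complex ion is 1−.
Ligand charges: 1×iodo (-1 each), 1×cyano (-1 each); total -2. So Au + (-2) = 1−, giving Au = +1.
The complex ion is anionic, so gold takes the -ate form aurate(I).

potassium cyanoiodoaurate(I)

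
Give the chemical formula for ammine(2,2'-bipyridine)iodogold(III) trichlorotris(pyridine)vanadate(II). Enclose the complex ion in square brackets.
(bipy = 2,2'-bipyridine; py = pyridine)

Cation [Au…]: ligand charges -1, Au(III) ⇒ ion charge 2+.
Anion [V…]: ligand charges -3, V(II) ⇒ ion charge 1−.

[Au(bipy)I(NH3)][VCl3(py)3]2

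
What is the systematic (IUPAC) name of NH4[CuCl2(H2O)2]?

ammonium diaquadichlorocuprate(I)

The 1 ammonium counter-ion carries a total charge of +1, so each complex ion is 1−.
Ligand charges: 2×chloro (-1 each), 2×aqua (neutral); total -2. So Cu + (-2) = 1−, giving Cu = +1.
The complex ion is anionic, so copper takes the -ate form cuprate(I).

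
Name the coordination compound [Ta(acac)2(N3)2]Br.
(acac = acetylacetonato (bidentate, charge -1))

The 1 bromide counter-ion carries a total charge of -1, so each complex ion is 1+.
Ligand charges: 2×azido (-1 each), 2×acetylacetonato (-1 each); total -4. So Ta + (-4) = 1+, giving Ta = +5.
Ligands are named alphabetically: acetylacetonato before azido.

bis(acetylacetonato)diazidotantalum(V) bromide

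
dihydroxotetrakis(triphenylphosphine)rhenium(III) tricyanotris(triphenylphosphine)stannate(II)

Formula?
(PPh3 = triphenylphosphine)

Cation [Re…]: ligand charges -2, Re(III) ⇒ ion charge 1+.
Anion [Sn…]: ligand charges -3, Sn(II) ⇒ ion charge 1−.

[Re(OH)2(PPh3)4][Sn(CN)3(PPh3)3]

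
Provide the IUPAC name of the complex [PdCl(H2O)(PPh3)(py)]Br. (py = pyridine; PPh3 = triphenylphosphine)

aquachloro(pyridine)(triphenylphosphine)palladium(II) bromide

The 1 bromide counter-ion carries a total charge of -1, so each complex ion is 1+.
Ligand charges: 1×chloro (-1 each), 1×pyridine (neutral), 1×triphenylphosphine (neutral), 1×aqua (neutral); total -1. So Pd + (-1) = 1+, giving Pd = +2.
Ligands are named alphabetically: aqua before chloro before pyridine before triphenylphosphine.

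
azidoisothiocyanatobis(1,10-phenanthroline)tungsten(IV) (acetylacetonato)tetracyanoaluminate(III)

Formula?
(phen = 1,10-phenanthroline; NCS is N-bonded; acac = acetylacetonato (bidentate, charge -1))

Cation [W…]: ligand charges -2, W(IV) ⇒ ion charge 2+.
Anion [Al…]: ligand charges -5, Al(III) ⇒ ion charge 2−.

[W(N3)(NCS)(phen)2][Al(acac)(CN)4]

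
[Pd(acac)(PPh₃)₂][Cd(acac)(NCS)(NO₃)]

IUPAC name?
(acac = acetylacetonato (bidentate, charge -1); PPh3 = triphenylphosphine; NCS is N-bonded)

Both ions are complex: the cation is named first with the plain metal name, the anion second with the -ate form; each ion's ligands are alphabetised independently.
Cadmium is always +2 in its complexes; the anion's ligand charges sum to -3, so the complex anion is 1−.
A 1:1 salt means the cation carries the equal and opposite charge, 1+.
Cation: ligand charges sum to -1; for the ion to be 1+, Pd = +2.

(acetylacetonato)bis(triphenylphosphine)palladium(II) (acetylacetonato)isothiocyanatonitratocadmate(II)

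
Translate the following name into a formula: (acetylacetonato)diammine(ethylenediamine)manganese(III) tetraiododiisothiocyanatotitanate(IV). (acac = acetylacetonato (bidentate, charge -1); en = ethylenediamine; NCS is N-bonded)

[Mn(acac)(en)(NH3)2][TiI4(NCS)2]

Cation [Mn…]: ligand charges -1, Mn(III) ⇒ ion charge 2+.
Anion [Ti…]: ligand charges -6, Ti(IV) ⇒ ion charge 2−.
One 2+ cation balances one 2− anion.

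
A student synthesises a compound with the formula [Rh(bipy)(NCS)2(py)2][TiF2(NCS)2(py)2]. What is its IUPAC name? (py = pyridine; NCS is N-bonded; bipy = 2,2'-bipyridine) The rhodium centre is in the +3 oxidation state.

(2,2'-bipyridine)diisothiocyanatobis(pyridine)rhodium(III) difluorodiisothiocyanatobis(pyridine)titanate(III)

Both ions are complex: the cation is named first with the plain metal name, the anion second with the -ate form; each ion's ligands are alphabetised independently.
Rh is given as +3; the cation's ligand charges sum to -2, so the complex cation is 1+.
A 1:1 salt means the anion carries the equal and opposite charge, 1−.
Anion: ligand charges sum to -4; for the ion to be 1−, Ti = +3.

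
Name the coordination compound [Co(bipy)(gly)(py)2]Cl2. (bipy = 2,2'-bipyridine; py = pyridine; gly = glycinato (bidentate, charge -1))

(2,2'-bipyridine)(glycinato)bis(pyridine)cobalt(III) chloride

The 2 chloride counter-ions carry a total charge of -2, so each complex ion is 2+.
Ligand charges: 1×2,2'-bipyridine (neutral), 2×pyridine (neutral), 1×glycinato (-1 each); total -1. So Co + (-1) = 2+, giving Co = +3.
Ligands are named alphabetically: bipyridine before glycinato before pyridine.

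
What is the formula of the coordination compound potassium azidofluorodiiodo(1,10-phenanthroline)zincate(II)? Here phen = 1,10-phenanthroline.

K2[ZnFI2(N3)(phen)]

Ligands: 1 fluoro (F, -1), 2 iodo (I, -1), 1 1,10-phenanthroline (phen, neutral), 1 azido (N3, -1). Ligand charge sum = -4.
Charge balance with potassium (+1) requires 1 complex ion per 2 potassium.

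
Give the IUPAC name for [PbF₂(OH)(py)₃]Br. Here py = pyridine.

The 1 bromide counter-ion carries a total charge of -1, so each complex ion is 1+.
Ligand charges: 1×hydroxo (-1 each), 3×pyridine (neutral), 2×fluoro (-1 each); total -3. So Pb + (-3) = 1+, giving Pb = +4.
Ligands are named alphabetically: fluoro before hydroxo before pyridine.

difluorohydroxotris(pyridine)lead(IV) bromide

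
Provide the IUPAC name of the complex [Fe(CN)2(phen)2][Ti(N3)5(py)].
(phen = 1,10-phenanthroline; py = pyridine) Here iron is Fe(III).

Both ions are complex: the cation is named first with the plain metal name, the anion second with the -ate form; each ion's ligands are alphabetised independently.
Fe is given as +3; the cation's ligand charges sum to -2, so the complex cation is 1+.
A 1:1 salt means the anion carries the equal and opposite charge, 1−.
Anion: ligand charges sum to -5; for the ion to be 1−, Ti = +4.

dicyanobis(1,10-phenanthroline)iron(III) pentaazido(pyridine)titanate(IV)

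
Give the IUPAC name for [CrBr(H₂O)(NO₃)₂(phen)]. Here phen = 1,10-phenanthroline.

aquabromodinitrato(1,10-phenanthroline)chromium(III)

There is no counter-ion, so the complex is neutral overall.
Ligand charges: 1×bromo (-1 each), 1×1,10-phenanthroline (neutral), 2×nitrato (-1 each), 1×aqua (neutral); total -3. So Cr + (-3) = 0, giving Cr = +3.
Ligands are named alphabetically: aqua before bromo before nitrato before phenanthroline.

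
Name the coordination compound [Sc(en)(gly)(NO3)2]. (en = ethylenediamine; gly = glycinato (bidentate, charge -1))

There is no counter-ion, so the complex is neutral overall.
Ligand charges: 2×nitrato (-1 each), 1×ethylenediamine (neutral), 1×glycinato (-1 each); total -3. So Sc + (-3) = 0, giving Sc = +3.
Ligands are named alphabetically: ethylenediamine before glycinato before nitrato.

(ethylenediamine)(glycinato)dinitratoscandium(III)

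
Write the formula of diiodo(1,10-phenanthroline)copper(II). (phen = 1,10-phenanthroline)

Ligands: 2 iodo (I, -1), 1 1,10-phenanthroline (phen, neutral). Ligand charge sum = -2.
With Cu in oxidation state +2, the complex ion is [Cu...].

[CuI2(phen)]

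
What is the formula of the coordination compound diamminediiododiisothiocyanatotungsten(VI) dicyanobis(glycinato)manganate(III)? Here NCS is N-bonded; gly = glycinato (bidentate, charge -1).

Cation [W…]: ligand charges -4, W(VI) ⇒ ion charge 2+.
Anion [Mn…]: ligand charges -4, Mn(III) ⇒ ion charge 1−.

[WI2(NCS)2(NH3)2][Mn(CN)2(gly)2]2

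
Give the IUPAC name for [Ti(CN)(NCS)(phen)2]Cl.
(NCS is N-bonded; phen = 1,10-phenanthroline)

cyanoisothiocyanatobis(1,10-phenanthroline)titanium(III) chloride

The 1 chloride counter-ion carries a total charge of -1, so each complex ion is 1+.
Ligand charges: 1×isothiocyanato (-1 each), 2×1,10-phenanthroline (neutral), 1×cyano (-1 each); total -2. So Ti + (-2) = 1+, giving Ti = +3.
Ligands are named alphabetically: cyano before isothiocyanato before phenanthroline.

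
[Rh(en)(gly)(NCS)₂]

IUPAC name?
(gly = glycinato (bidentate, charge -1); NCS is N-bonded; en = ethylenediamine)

There is no counter-ion, so the complex is neutral overall.
Ligand charges: 1×glycinato (-1 each), 2×isothiocyanato (-1 each), 1×ethylenediamine (neutral); total -3. So Rh + (-3) = 0, giving Rh = +3.
Ligands are named alphabetically: ethylenediamine before glycinato before isothiocyanato.

(ethylenediamine)(glycinato)diisothiocyanatorhodium(III)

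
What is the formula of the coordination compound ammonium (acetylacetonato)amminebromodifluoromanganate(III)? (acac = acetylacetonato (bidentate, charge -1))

Ligands: 1 acetylacetonato (acac, -1), 1 ammine (NH3, neutral), 2 fluoro (F, -1), 1 bromo (Br, -1). Ligand charge sum = -4.
Charge balance with ammonium (+1) requires 1 complex ion per 1 ammonium.

NH4[Mn(acac)BrF2(NH3)]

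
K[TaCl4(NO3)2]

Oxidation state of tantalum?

1 potassium outside the brackets (+1 each) → the complex ion is 1−.
Ligand charges: 4×Cl = -4; 2×NO3 = -2; sum -6.
Ta + (-6) = 1− ⇒ Ta is +5.

+5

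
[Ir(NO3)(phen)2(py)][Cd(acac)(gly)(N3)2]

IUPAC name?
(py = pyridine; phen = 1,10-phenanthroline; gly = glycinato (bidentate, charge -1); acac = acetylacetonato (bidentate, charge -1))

nitratobis(1,10-phenanthroline)(pyridine)iridium(III) (acetylacetonato)diazido(glycinato)cadmate(II)

Cadmium is always +2 in its complexes; the anion's ligand charges sum to -4, so the complex anion is 2−.
A 1:1 salt means the cation carries the equal and opposite charge, 2+.
Cation: ligand charges sum to -1; for the ion to be 2+, Ir = +3.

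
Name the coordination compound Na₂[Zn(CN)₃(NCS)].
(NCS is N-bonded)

The 2 sodium counter-ions carry a total charge of +2, so each complex ion is 2−.
Ligand charges: 3×cyano (-1 each), 1×isothiocyanato (-1 each); total -4. So Zn + (-4) = 2−, giving Zn = +2.
The complex ion is anionic, so zinc takes the -ate form zincate(II).

sodium tricyanoisothiocyanatozincate(II)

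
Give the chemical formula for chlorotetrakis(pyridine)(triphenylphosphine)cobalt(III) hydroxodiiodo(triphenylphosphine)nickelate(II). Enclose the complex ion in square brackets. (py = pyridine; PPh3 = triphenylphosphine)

Cation [Co…]: ligand charges -1, Co(III) ⇒ ion charge 2+.
Anion [Ni…]: ligand charges -3, Ni(II) ⇒ ion charge 1−.

[CoCl(PPh3)(py)4][NiI2(OH)(PPh3)]2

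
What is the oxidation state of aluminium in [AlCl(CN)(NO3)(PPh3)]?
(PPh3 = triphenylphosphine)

No counter-ion: the bracketed complex is neutral.
Ligand charges: 1×CN = -1; 1×PPh3 neutral; 1×NO3 = -1; 1×Cl = -1; sum -3.
Al + (-3) = 0 ⇒ Al is +3.

+3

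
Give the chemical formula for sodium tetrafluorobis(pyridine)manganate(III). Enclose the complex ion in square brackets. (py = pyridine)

Na[MnF4(py)2]

Ligands: 4 fluoro (F, -1), 2 pyridine (py, neutral). Ligand charge sum = -4.
With Mn in oxidation state +3, the complex ion is [Mn...]^1−.
Charge balance with sodium (+1) requires 1 complex ion per 1 sodium.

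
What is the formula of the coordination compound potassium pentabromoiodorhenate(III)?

Ligands: 5 bromo (Br, -1), 1 iodo (I, -1). Ligand charge sum = -6.
With Re in oxidation state +3, the complex ion is [Re...]^3−.
Charge balance with potassium (+1) requires 1 complex ion per 3 potassium.

K3[ReBr5I]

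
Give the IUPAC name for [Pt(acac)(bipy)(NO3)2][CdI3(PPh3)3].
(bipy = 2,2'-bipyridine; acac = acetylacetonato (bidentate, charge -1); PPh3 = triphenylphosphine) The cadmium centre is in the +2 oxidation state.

(acetylacetonato)(2,2'-bipyridine)dinitratoplatinum(IV) triiodotris(triphenylphosphine)cadmate(II)

Both ions are complex: the cation is named first with the plain metal name, the anion second with the -ate form; each ion's ligands are alphabetised independently.
Cd is given as +2; the anion's ligand charges sum to -3, so the complex anion is 1−.
A 1:1 salt means the cation carries the equal and opposite charge, 1+.
Cation: ligand charges sum to -3; for the ion to be 1+, Pt = +4.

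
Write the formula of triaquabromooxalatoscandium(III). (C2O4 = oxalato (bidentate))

Ligands: 3 aqua (H2O, neutral), 1 bromo (Br, -1), 1 oxalato (C2O4, -2). Ligand charge sum = -3.
With Sc in oxidation state +3, the complex ion is [Sc...].

[ScBr(C2O4)(H2O)3]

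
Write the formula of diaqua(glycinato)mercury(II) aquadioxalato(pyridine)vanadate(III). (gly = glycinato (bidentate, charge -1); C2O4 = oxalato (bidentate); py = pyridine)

Cation [Hg…]: ligand charges -1, Hg(II) ⇒ ion charge 1+.
Anion [V…]: ligand charges -4, V(III) ⇒ ion charge 1−.
One 1+ cation balances one 1− anion.

[Hg(gly)(H2O)2][V(C2O4)2(H2O)(py)]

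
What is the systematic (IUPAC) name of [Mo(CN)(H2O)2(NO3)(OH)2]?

diaquacyanodihydroxonitratomolybdenum(IV)

There is no counter-ion, so the complex is neutral overall.
Ligand charges: 1×nitrato (-1 each), 2×aqua (neutral), 1×cyano (-1 each), 2×hydroxo (-1 each); total -4. So Mo + (-4) = 0, giving Mo = +4.
Ligands are named alphabetically: aqua before cyano before hydroxo before nitrato.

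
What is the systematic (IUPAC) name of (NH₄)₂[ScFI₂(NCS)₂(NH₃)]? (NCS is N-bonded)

The 2 ammonium counter-ions carry a total charge of +2, so each complex ion is 2−.
Ligand charges: 1×ammine (neutral), 1×fluoro (-1 each), 2×iodo (-1 each), 2×isothiocyanato (-1 each); total -5. So Sc + (-5) = 2−, giving Sc = +3.
The complex ion is anionic, so scandium takes the -ate form scandate(III).

ammonium amminefluorodiiododiisothiocyanatoscandate(III)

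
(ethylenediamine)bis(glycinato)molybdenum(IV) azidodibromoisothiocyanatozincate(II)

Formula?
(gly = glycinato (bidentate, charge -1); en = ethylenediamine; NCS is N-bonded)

Cation [Mo…]: ligand charges -2, Mo(IV) ⇒ ion charge 2+.
Anion [Zn…]: ligand charges -4, Zn(II) ⇒ ion charge 2−.

[Mo(en)(gly)2][ZnBr2(N3)(NCS)]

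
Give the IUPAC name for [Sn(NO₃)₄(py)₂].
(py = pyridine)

tetranitratobis(pyridine)tin(IV)

There is no counter-ion, so the complex is neutral overall.
Ligand charges: 4×nitrato (-1 each), 2×pyridine (neutral); total -4. So Sn + (-4) = 0, giving Sn = +4.
Ligands are named alphabetically: nitrato before pyridine.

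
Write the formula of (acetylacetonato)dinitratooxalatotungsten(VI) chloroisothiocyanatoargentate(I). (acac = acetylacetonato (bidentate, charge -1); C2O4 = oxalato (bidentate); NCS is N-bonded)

[W(acac)(C2O4)(NO3)2][AgCl(NCS)]

Cation [W…]: ligand charges -5, W(VI) ⇒ ion charge 1+.
Anion [Ag…]: ligand charges -2, Ag(I) ⇒ ion charge 1−.
One 1+ cation balances one 1− anion.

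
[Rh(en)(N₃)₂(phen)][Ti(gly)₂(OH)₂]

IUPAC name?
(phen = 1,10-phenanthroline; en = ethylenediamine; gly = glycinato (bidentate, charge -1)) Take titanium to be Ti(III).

Ti is given as +3; the anion's ligand charges sum to -4, so the complex anion is 1−.
A 1:1 salt means the cation carries the equal and opposite charge, 1+.
Cation: ligand charges sum to -2; for the ion to be 1+, Rh = +3.

diazido(ethylenediamine)(1,10-phenanthroline)rhodium(III) bis(glycinato)dihydroxotitanate(III)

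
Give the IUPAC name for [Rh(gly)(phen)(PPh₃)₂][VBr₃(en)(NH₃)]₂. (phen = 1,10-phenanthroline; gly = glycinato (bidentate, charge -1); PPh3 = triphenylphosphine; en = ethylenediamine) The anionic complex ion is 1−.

(glycinato)(1,10-phenanthroline)bis(triphenylphosphine)rhodium(III) amminetribromo(ethylenediamine)vanadate(II)

Both ions are complex: the cation is named first with the plain metal name, the anion second with the -ate form; each ion's ligands are alphabetised independently.
The complex anion is given as 1−; its ligand charges sum to -3, so V = +2.
With 2 anions per cation, the cation must be 2×1 = 2+.
Cation: ligand charges sum to -1; for the ion to be 2+, Rh = +3.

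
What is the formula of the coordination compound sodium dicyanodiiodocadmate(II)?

Na2[Cd(CN)2I2]

Ligands: 2 iodo (I, -1), 2 cyano (CN, -1). Ligand charge sum = -4.
Charge balance with sodium (+1) requires 1 complex ion per 2 sodium.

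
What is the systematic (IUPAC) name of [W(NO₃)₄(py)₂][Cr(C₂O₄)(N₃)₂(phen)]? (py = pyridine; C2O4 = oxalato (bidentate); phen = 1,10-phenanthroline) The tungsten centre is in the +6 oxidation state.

Both ions are complex: the cation is named first with the plain metal name, the anion second with the -ate form; each ion's ligands are alphabetised independently.
W is given as +6; the cation's ligand charges sum to -4, so the complex cation is 2+.
A 1:1 salt means the anion carries the equal and opposite charge, 2−.
Anion: ligand charges sum to -4; for the ion to be 2−, Cr = +2.

tetranitratobis(pyridine)tungsten(VI) diazidooxalato(1,10-phenanthroline)chromate(II)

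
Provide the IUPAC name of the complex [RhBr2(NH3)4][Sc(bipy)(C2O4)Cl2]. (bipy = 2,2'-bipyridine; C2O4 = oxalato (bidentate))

tetraamminedibromorhodium(III) (2,2'-bipyridine)dichlorooxalatoscandate(III)

Both ions are complex: the cation is named first with the plain metal name, the anion second with the -ate form; each ion's ligands are alphabetised independently.
Scandium is always +3 in its complexes; the anion's ligand charges sum to -4, so the complex anion is 1−.
A 1:1 salt means the cation carries the equal and opposite charge, 1+.
Cation: ligand charges sum to -2; for the ion to be 1+, Rh = +3.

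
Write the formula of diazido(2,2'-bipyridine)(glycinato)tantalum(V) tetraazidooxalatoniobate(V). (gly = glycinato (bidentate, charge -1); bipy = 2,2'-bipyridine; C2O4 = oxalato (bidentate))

[Ta(bipy)(gly)(N3)2][Nb(C2O4)(N3)4]2

Cation [Ta…]: ligand charges -3, Ta(V) ⇒ ion charge 2+.
Anion [Nb…]: ligand charges -6, Nb(V) ⇒ ion charge 1−.
One 2+ cation requires 2 of the 1− anion.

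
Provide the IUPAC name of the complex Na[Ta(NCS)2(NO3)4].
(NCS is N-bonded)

sodium diisothiocyanatotetranitratotantalate(V)

The 1 sodium counter-ion carries a total charge of +1, so each complex ion is 1−.
Ligand charges: 2×isothiocyanato (-1 each), 4×nitrato (-1 each); total -6. So Ta + (-6) = 1−, giving Ta = +5.
The complex ion is anionic, so tantalum takes the -ate form tantalate(V).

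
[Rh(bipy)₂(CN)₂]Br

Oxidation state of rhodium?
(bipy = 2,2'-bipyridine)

+3

1 bromide outside the brackets (-1 each) → the complex ion is 1+.
Ligand charges: 2×CN = -2; 2×bipy neutral; sum -2.
Rh + (-2) = 1+ ⇒ Rh is +3.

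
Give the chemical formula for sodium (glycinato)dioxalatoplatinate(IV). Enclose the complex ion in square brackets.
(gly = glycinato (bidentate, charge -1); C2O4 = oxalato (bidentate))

Na[Pt(C2O4)2(gly)]

Ligands: 1 glycinato (gly, -1), 2 oxalato (C2O4, -2). Ligand charge sum = -5.
Charge balance with sodium (+1) requires 1 complex ion per 1 sodium.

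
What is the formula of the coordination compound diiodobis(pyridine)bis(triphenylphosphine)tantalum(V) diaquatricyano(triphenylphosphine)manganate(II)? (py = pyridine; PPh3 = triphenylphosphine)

Cation [Ta…]: ligand charges -2, Ta(V) ⇒ ion charge 3+.
Anion [Mn…]: ligand charges -3, Mn(II) ⇒ ion charge 1−.
One 3+ cation requires 3 of the 1− anion.

[TaI2(PPh3)2(py)2][Mn(CN)3(H2O)2(PPh3)]3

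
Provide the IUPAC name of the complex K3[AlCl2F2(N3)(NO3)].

potassium azidodichlorodifluoronitratoaluminate(III)

The 3 potassium counter-ions carry a total charge of +3, so each complex ion is 3−.
Ligand charges: 2×fluoro (-1 each), 2×chloro (-1 each), 1×azido (-1 each), 1×nitrato (-1 each); total -6. So Al + (-6) = 3−, giving Al = +3.
The complex ion is anionic, so aluminium takes the -ate form aluminate(III).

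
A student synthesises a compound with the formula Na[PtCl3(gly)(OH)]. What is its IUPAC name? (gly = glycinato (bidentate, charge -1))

sodium trichloro(glycinato)hydroxoplatinate(IV)

The 1 sodium counter-ion carries a total charge of +1, so each complex ion is 1−.
Ligand charges: 3×chloro (-1 each), 1×glycinato (-1 each), 1×hydroxo (-1 each); total -5. So Pt + (-5) = 1−, giving Pt = +4.
Ligands are named alphabetically: chloro before glycinato before hydroxo.
The complex ion is anionic, so platinum takes the -ate form platinate(IV).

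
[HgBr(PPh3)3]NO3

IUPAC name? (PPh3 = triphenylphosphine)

bromotris(triphenylphosphine)mercury(II) nitrate

The 1 nitrate counter-ion carries a total charge of -1, so each complex ion is 1+.
Ligand charges: 1×bromo (-1 each), 3×triphenylphosphine (neutral); total -1. So Hg + (-1) = 1+, giving Hg = +2.
Ligands are named alphabetically: bromo before triphenylphosphine.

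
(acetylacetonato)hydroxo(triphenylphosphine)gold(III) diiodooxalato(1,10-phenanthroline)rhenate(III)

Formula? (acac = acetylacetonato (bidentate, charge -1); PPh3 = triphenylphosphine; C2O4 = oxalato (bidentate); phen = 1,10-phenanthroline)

[Au(acac)(OH)(PPh3)][Re(C2O4)I2(phen)]

Cation [Au…]: ligand charges -2, Au(III) ⇒ ion charge 1+.
Anion [Re…]: ligand charges -4, Re(III) ⇒ ion charge 1−.
One 1+ cation balances one 1− anion.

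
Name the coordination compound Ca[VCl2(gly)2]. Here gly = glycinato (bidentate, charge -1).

calcium dichlorobis(glycinato)vanadate(II)

The 1 calcium counter-ion carries a total charge of +2, so each complex ion is 2−.
Ligand charges: 2×chloro (-1 each), 2×glycinato (-1 each); total -4. So V + (-4) = 2−, giving V = +2.
Ligands are named alphabetically: chloro before glycinato.
The complex ion is anionic, so vanadium takes the -ate form vanadate(II).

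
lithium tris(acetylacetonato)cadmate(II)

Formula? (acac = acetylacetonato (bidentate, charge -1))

Li[Cd(acac)3]

Ligands: 3 acetylacetonato (acac, -1). Ligand charge sum = -3.
With Cd in oxidation state +2, the complex ion is [Cd...]^1−.
Charge balance with lithium (+1) requires 1 complex ion per 1 lithium.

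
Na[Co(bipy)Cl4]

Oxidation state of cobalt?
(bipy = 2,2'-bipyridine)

+3

1 sodium outside the brackets (+1 each) → the complex ion is 1−.
Ligand charges: 1×bipy neutral; 4×Cl = -4; sum -4.
Co + (-4) = 1− ⇒ Co is +3.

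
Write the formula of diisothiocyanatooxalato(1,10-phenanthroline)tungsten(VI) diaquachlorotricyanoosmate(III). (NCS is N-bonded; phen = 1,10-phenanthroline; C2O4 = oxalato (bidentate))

[W(C2O4)(NCS)2(phen)][OsCl(CN)3(H2O)2]2

Cation [W…]: ligand charges -4, W(VI) ⇒ ion charge 2+.
Anion [Os…]: ligand charges -4, Os(III) ⇒ ion charge 1−.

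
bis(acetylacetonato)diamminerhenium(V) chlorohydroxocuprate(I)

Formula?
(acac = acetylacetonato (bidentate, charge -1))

[Re(acac)2(NH3)2][CuCl(OH)]3

Cation [Re…]: ligand charges -2, Re(V) ⇒ ion charge 3+.
Anion [Cu…]: ligand charges -2, Cu(I) ⇒ ion charge 1−.
One 3+ cation requires 3 of the 1− anion.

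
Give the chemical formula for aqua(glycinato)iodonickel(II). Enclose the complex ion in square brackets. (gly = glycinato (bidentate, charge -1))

[Ni(gly)(H2O)I]

Ligands: 1 aqua (H2O, neutral), 1 glycinato (gly, -1), 1 iodo (I, -1). Ligand charge sum = -2.
With Ni in oxidation state +2, the complex ion is [Ni...].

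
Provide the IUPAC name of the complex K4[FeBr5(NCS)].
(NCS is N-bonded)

The 4 potassium counter-ions carry a total charge of +4, so each complex ion is 4−.
Ligand charges: 1×isothiocyanato (-1 each), 5×bromo (-1 each); total -6. So Fe + (-6) = 4−, giving Fe = +2.
The complex ion is anionic, so iron takes the -ate form ferrate(II).

potassium pentabromoisothiocyanatoferrate(II)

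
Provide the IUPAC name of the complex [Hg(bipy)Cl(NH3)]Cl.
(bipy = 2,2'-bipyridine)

The 1 chloride counter-ion carries a total charge of -1, so each complex ion is 1+.
Ligand charges: 1×chloro (-1 each), 1×ammine (neutral), 1×2,2'-bipyridine (neutral); total -1. So Hg + (-1) = 1+, giving Hg = +2.
Ligands are named alphabetically: ammine before bipyridine before chloro.

ammine(2,2'-bipyridine)chloromercury(II) chloride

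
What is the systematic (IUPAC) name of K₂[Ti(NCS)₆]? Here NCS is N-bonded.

potassium hexaisothiocyanatotitanate(IV)

The 2 potassium counter-ions carry a total charge of +2, so each complex ion is 2−.
Ligand charges: 6×isothiocyanato (-1 each); total -6. So Ti + (-6) = 2−, giving Ti = +4.
The complex ion is anionic, so titanium takes the -ate form titanate(IV).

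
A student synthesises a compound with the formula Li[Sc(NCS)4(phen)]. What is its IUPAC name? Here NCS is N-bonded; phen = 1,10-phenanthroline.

The 1 lithium counter-ion carries a total charge of +1, so each complex ion is 1−.
Ligand charges: 4×isothiocyanato (-1 each), 1×1,10-phenanthroline (neutral); total -4. So Sc + (-4) = 1−, giving Sc = +3.
The complex ion is anionic, so scandium takes the -ate form scandate(III).

lithium tetraisothiocyanato(1,10-phenanthroline)scandate(III)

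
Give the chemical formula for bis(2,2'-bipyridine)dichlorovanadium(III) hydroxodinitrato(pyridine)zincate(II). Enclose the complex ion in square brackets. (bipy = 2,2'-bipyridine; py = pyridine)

Cation [V…]: ligand charges -2, V(III) ⇒ ion charge 1+.
Anion [Zn…]: ligand charges -3, Zn(II) ⇒ ion charge 1−.
One 1+ cation balances one 1− anion.

[V(bipy)2Cl2][Zn(NO3)2(OH)(py)]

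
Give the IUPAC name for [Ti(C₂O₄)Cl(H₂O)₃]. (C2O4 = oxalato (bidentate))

There is no counter-ion, so the complex is neutral overall.
Ligand charges: 1×oxalato (-2 each), 3×aqua (neutral), 1×chloro (-1 each); total -3. So Ti + (-3) = 0, giving Ti = +3.
Ligands are named alphabetically: aqua before chloro before oxalato.

triaquachlorooxalatotitanium(III)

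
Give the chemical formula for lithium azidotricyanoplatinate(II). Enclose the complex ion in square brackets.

Li2[Pt(CN)3(N3)]

Ligands: 3 cyano (CN, -1), 1 azido (N3, -1). Ligand charge sum = -4.
With Pt in oxidation state +2, the complex ion is [Pt...]^2−.
Charge balance with lithium (+1) requires 1 complex ion per 2 lithium.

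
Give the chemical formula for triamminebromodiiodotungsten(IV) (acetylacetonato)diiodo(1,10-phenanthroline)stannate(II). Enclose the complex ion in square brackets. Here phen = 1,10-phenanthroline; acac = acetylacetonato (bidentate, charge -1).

[WBrI2(NH3)3][Sn(acac)I2(phen)]

Cation [W…]: ligand charges -3, W(IV) ⇒ ion charge 1+.
Anion [Sn…]: ligand charges -3, Sn(II) ⇒ ion charge 1−.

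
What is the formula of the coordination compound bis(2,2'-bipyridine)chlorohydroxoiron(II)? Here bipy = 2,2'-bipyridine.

Ligands: 1 hydroxo (OH, -1), 1 chloro (Cl, -1), 2 2,2'-bipyridine (bipy, neutral). Ligand charge sum = -2.
With Fe in oxidation state +2, the complex ion is [Fe...].

[Fe(bipy)2Cl(OH)]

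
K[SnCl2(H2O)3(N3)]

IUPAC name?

The 1 potassium counter-ion carries a total charge of +1, so each complex ion is 1−.
Ligand charges: 3×aqua (neutral), 1×azido (-1 each), 2×chloro (-1 each); total -3. So Sn + (-3) = 1−, giving Sn = +2.
Ligands are named alphabetically: aqua before azido before chloro.
The complex ion is anionic, so tin takes the -ate form stannate(II).

potassium triaquaazidodichlorostannate(II)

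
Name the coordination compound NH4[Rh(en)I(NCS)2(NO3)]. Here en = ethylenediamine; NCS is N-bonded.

ammonium (ethylenediamine)iododiisothiocyanatonitratorhodate(III)

The 1 ammonium counter-ion carries a total charge of +1, so each complex ion is 1−.
Ligand charges: 1×nitrato (-1 each), 1×ethylenediamine (neutral), 2×isothiocyanato (-1 each), 1×iodo (-1 each); total -4. So Rh + (-4) = 1−, giving Rh = +3.
The complex ion is anionic, so rhodium takes the -ate form rhodate(III).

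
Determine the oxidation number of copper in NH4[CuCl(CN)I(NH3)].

+2

1 ammonium outside the brackets (+1 each) → the complex ion is 1−.
Ligand charges: 1×NH3 neutral; 1×Cl = -1; 1×CN = -1; 1×I = -1; sum -3.
Cu + (-3) = 1− ⇒ Cu is +2.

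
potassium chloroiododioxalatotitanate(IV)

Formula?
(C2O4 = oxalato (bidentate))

K2[Ti(C2O4)2ClI]

Ligands: 2 oxalato (C2O4, -2), 1 chloro (Cl, -1), 1 iodo (I, -1). Ligand charge sum = -6.
With Ti in oxidation state +4, the complex ion is [Ti...]^2−.
Charge balance with potassium (+1) requires 1 complex ion per 2 potassium.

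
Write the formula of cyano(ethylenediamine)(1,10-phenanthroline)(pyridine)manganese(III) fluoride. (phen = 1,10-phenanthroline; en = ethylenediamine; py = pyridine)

Ligands: 1 1,10-phenanthroline (phen, neutral), 1 ethylenediamine (en, neutral), 1 cyano (CN, -1), 1 pyridine (py, neutral). Ligand charge sum = -1.
With Mn in oxidation state +3, the complex ion is [Mn...]^2+.
Charge balance with fluoride (-1) requires 1 complex ion per 2 fluoride.

[Mn(CN)(en)(phen)(py)]F2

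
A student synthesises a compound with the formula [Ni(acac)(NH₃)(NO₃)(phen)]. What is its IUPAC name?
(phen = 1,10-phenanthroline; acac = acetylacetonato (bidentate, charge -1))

There is no counter-ion, so the complex is neutral overall.
Ligand charges: 1×1,10-phenanthroline (neutral), 1×nitrato (-1 each), 1×acetylacetonato (-1 each), 1×ammine (neutral); total -2. So Ni + (-2) = 0, giving Ni = +2.
Ligands are named alphabetically: acetylacetonato before ammine before nitrato before phenanthroline.

(acetylacetonato)amminenitrato(1,10-phenanthroline)nickel(II)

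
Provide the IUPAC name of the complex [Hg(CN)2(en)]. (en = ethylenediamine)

dicyano(ethylenediamine)mercury(II)

There is no counter-ion, so the complex is neutral overall.
Ligand charges: 2×cyano (-1 each), 1×ethylenediamine (neutral); total -2. So Hg + (-2) = 0, giving Hg = +2.
Ligands are named alphabetically: cyano before ethylenediamine.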